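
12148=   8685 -- 3463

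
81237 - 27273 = 53964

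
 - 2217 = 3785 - 6002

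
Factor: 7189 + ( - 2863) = 2^1*3^1*7^1*103^1 = 4326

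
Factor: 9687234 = 2^1*3^1 * 41^1 *53^1*743^1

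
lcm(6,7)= 42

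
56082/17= 3298+ 16/17 = 3298.94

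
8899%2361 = 1816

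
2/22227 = 2/22227 = 0.00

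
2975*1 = 2975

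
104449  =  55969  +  48480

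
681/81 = 227/27= 8.41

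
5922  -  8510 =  - 2588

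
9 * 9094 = 81846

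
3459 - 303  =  3156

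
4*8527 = 34108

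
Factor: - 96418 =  - 2^1*7^1* 71^1 * 97^1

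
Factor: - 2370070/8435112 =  - 1185035/4217556= - 2^( - 2)*3^(  -  1)*5^1  *  7^( - 1)*23^( -1 )*37^( - 1)*59^( - 1 )*89^1 *2663^1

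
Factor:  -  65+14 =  - 3^1*17^1 = -  51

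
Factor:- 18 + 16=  - 2^1 = -2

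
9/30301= 9/30301 = 0.00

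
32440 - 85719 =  - 53279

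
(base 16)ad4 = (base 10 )2772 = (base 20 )6IC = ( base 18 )8a0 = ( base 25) 4am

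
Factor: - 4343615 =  -5^1*37^1 * 53^1*443^1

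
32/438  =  16/219 = 0.07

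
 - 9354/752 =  - 13 + 211/376 = -12.44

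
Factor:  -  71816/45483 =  - 2^3 * 3^( - 1 )*47^1 * 191^1*15161^(  -  1 )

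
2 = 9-7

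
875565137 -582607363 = 292957774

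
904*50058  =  45252432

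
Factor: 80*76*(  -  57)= - 2^6 * 3^1*5^1*19^2= -  346560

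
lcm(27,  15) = 135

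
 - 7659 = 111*( - 69)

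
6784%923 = 323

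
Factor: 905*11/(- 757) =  - 9955/757 = - 5^1*11^1*181^1*757^ ( - 1)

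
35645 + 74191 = 109836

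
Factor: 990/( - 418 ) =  - 45/19  =  - 3^2 * 5^1*19^(  -  1 ) 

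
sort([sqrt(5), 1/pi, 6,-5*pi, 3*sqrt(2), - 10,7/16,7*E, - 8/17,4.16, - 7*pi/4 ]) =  [-5*pi , - 10, - 7*pi/4,-8/17,1/pi,7/16,sqrt(5) , 4.16, 3*sqrt( 2 ),  6,7*E] 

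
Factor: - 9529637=- 13^1*661^1*1109^1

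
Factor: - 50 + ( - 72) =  - 2^1*61^1 = -122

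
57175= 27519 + 29656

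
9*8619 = 77571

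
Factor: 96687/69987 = 32229/23329 = 3^2*41^( - 1)* 569^( - 1 )*3581^1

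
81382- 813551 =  - 732169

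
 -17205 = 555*(  -  31 ) 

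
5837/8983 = 449/691 = 0.65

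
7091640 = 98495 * 72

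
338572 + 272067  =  610639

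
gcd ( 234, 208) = 26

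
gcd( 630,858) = 6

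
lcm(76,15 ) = 1140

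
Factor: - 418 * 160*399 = - 26685120= - 2^6*3^1*5^1*7^1*11^1*19^2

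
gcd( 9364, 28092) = 9364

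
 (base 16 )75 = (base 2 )1110101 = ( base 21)5c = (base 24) 4L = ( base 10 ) 117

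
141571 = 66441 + 75130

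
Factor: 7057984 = 2^6*110281^1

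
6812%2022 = 746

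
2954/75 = 39 + 29/75=39.39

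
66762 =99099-32337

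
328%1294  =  328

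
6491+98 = 6589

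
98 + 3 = 101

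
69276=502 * 138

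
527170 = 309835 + 217335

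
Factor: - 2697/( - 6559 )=3^1*7^( -1)*29^1*31^1*937^( - 1) 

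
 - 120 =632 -752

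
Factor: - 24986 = - 2^1*13^1*31^2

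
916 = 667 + 249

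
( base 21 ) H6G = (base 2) 1110111010111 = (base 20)J1J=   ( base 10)7639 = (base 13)3628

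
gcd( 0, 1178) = 1178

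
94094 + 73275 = 167369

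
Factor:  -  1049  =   - 1049^1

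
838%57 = 40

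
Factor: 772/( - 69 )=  - 2^2*3^ ( - 1 )*23^(  -  1)*193^1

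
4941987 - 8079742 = - 3137755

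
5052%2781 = 2271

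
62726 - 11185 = 51541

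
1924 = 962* 2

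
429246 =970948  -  541702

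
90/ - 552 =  - 1 + 77/92 =- 0.16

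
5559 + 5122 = 10681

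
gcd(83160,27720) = 27720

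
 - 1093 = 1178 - 2271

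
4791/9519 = 1597/3173 = 0.50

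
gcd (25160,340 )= 340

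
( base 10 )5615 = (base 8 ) 12757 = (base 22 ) BD5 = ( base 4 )1113233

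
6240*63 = 393120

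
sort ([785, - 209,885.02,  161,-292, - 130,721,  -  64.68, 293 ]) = [ - 292, - 209, - 130 , - 64.68, 161,293, 721, 785, 885.02]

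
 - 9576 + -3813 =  - 13389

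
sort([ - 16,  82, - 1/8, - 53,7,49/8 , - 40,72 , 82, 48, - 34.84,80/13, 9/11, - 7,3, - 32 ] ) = [  -  53,  -  40, - 34.84, - 32 , - 16, - 7, - 1/8,9/11,  3,49/8,80/13,7, 48,72,82, 82]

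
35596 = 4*8899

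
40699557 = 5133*7929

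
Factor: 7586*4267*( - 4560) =- 2^5*3^1*5^1*17^1 *19^1*251^1 * 3793^1 = -147604746720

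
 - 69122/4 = - 17281  +  1/2 = - 17280.50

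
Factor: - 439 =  - 439^1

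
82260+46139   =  128399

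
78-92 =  - 14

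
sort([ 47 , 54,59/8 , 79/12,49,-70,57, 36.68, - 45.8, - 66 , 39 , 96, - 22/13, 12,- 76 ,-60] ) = [ - 76 , - 70, - 66,-60, - 45.8, - 22/13,79/12 , 59/8,12,  36.68, 39,47, 49 , 54 , 57,96] 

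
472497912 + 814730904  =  1287228816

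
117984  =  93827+24157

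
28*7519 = 210532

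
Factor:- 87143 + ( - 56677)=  - 2^2 * 3^2*5^1 * 17^1* 47^1 = -143820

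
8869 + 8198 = 17067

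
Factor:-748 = -2^2*11^1*17^1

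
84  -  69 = 15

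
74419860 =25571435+48848425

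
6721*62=416702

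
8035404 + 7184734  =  15220138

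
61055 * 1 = 61055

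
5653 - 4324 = 1329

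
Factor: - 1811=  -  1811^1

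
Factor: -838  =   - 2^1 * 419^1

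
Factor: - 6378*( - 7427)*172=8147537832 = 2^3*3^1*7^1*43^1*1061^1*1063^1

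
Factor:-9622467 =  - 3^2*947^1*1129^1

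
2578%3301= 2578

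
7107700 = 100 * 71077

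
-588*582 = -342216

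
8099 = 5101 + 2998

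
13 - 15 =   -  2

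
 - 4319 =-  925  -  3394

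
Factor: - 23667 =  - 3^1 * 7^3*23^1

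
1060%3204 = 1060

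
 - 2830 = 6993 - 9823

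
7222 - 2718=4504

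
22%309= 22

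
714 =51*14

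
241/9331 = 241/9331=0.03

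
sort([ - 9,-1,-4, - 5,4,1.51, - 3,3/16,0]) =[ - 9, - 5, - 4, - 3, - 1, 0,3/16,  1.51,  4]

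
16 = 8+8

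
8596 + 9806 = 18402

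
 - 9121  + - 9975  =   - 19096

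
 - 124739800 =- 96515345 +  - 28224455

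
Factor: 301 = 7^1*43^1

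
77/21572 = 77/21572= 0.00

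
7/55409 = 7/55409 = 0.00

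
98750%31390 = 4580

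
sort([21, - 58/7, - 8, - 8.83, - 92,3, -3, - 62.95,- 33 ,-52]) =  [ -92, - 62.95, - 52, - 33, - 8.83, - 58/7, - 8, -3, 3,21]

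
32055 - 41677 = -9622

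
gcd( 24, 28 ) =4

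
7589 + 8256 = 15845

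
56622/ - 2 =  - 28311/1   =  - 28311.00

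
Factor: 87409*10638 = 929856942= 2^1 * 3^3*7^1*197^1*12487^1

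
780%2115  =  780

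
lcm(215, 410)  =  17630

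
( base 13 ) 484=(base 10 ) 784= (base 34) n2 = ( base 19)235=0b1100010000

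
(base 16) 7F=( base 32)3V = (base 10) 127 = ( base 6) 331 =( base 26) 4n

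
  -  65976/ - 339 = 194 + 70/113 = 194.62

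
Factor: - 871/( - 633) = 3^ ( - 1)*13^1*67^1*211^( - 1) 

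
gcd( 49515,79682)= 1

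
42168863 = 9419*4477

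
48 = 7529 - 7481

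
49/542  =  49/542 =0.09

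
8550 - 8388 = 162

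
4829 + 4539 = 9368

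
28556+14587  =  43143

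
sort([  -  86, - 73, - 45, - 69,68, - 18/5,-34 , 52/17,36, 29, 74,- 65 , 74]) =[-86, - 73,-69, - 65, - 45, - 34, - 18/5, 52/17, 29, 36, 68,74, 74]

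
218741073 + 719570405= 938311478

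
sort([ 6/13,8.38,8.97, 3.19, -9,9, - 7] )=[  -  9, - 7,6/13 , 3.19, 8.38 , 8.97,  9]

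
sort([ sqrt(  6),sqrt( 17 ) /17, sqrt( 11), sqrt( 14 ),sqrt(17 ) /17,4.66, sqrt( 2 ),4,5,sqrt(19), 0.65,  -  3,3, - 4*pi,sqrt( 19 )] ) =[ - 4*pi,-3,  sqrt (17 )/17, sqrt( 17 ) /17, 0.65,sqrt( 2),sqrt(6),3,sqrt( 11 ),sqrt( 14 ),4,sqrt( 19 ), sqrt( 19 ),4.66,5]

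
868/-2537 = -868/2537 = -0.34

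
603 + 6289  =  6892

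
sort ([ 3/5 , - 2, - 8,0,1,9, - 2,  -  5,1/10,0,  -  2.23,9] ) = [  -  8, - 5, - 2.23, - 2, - 2,0,0,1/10,  3/5, 1, 9,  9 ] 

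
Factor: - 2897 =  - 2897^1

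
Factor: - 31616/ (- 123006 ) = 2^6*3^( - 1)*83^( - 1 ) = 64/249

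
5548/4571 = 5548/4571 = 1.21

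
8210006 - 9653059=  - 1443053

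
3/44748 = 1/14916 = 0.00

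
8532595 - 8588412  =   - 55817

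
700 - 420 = 280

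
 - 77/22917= - 1 + 22840/22917 = - 0.00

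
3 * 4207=12621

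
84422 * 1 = 84422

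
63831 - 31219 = 32612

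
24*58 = 1392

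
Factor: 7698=2^1 * 3^1 * 1283^1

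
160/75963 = 160/75963 = 0.00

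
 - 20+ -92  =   - 112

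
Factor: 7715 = 5^1*1543^1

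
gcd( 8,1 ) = 1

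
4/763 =4/763 = 0.01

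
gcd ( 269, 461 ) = 1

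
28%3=1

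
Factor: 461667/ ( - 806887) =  - 3^1 * 107^(- 1) * 7541^(-1) * 153889^1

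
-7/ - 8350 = 7/8350 = 0.00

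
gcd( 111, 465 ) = 3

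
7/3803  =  7/3803 = 0.00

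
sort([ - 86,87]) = [ - 86, 87]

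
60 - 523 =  - 463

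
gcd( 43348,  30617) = 1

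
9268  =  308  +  8960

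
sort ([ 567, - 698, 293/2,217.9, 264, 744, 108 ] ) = [ - 698,108, 293/2,  217.9,264, 567, 744 ]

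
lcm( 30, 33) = 330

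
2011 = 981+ 1030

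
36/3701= 36/3701 = 0.01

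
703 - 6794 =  - 6091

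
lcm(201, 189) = 12663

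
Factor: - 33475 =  - 5^2 *13^1*103^1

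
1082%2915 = 1082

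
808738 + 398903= 1207641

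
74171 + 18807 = 92978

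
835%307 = 221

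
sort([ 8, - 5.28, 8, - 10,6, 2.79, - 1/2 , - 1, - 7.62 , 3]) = [ - 10, - 7.62, - 5.28, - 1, - 1/2,2.79,3,6  ,  8, 8]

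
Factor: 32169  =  3^1 * 10723^1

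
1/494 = 1/494=0.00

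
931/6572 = 931/6572 = 0.14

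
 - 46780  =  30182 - 76962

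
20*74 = 1480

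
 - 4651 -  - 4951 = 300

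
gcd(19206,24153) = 291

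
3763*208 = 782704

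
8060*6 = 48360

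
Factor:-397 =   -  397^1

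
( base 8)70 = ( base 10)56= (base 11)51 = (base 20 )2g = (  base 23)2a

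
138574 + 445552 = 584126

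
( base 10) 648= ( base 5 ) 10043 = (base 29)MA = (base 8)1210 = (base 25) 10n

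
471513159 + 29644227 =501157386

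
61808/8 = 7726 = 7726.00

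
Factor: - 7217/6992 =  - 2^( - 4 ) * 7^1*19^( - 1)* 23^(-1)*1031^1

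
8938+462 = 9400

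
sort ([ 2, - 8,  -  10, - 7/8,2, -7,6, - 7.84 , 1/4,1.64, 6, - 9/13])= [  -  10,-8 , - 7.84, - 7, - 7/8, - 9/13, 1/4,1.64,2,2,  6,6 ] 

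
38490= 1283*30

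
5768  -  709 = 5059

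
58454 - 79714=-21260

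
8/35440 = 1/4430  =  0.00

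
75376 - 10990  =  64386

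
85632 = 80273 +5359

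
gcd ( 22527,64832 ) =1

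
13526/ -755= - 18 + 64/755 = - 17.92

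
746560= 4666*160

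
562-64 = 498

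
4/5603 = 4/5603 =0.00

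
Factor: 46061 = 46061^1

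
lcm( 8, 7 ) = 56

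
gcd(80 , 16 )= 16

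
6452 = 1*6452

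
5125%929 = 480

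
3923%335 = 238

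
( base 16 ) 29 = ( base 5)131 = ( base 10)41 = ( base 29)1c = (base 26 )1f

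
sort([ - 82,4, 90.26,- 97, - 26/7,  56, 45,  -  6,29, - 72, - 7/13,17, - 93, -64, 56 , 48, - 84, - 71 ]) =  [ - 97, - 93,-84,- 82,-72, - 71,  -  64,-6, - 26/7, - 7/13, 4, 17,29,45, 48, 56,56,90.26 ]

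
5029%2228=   573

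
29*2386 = 69194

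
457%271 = 186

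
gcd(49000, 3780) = 140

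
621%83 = 40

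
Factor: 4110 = 2^1*3^1*5^1*137^1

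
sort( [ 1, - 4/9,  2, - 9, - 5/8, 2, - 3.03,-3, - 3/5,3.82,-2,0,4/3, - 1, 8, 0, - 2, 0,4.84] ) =[-9, - 3.03, - 3,  -  2, - 2,-1, - 5/8, - 3/5, - 4/9, 0,0, 0,1,4/3,2,  2,3.82,4.84,8]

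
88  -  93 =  - 5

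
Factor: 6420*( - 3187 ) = -20460540 = - 2^2 * 3^1*5^1 * 107^1*3187^1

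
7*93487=654409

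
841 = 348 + 493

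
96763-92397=4366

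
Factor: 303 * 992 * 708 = 212807808  =  2^7*3^2*31^1*59^1*101^1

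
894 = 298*3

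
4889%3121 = 1768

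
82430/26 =3170 + 5/13=3170.38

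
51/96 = 17/32 = 0.53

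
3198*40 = 127920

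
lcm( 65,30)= 390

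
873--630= 1503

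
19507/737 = 19507/737 = 26.47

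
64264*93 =5976552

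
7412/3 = 2470+2/3 = 2470.67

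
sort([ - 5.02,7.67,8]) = [ - 5.02, 7.67, 8]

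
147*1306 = 191982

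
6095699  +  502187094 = 508282793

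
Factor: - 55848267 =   -  3^2*31^1*47^1*4259^1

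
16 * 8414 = 134624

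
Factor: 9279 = 3^2 * 1031^1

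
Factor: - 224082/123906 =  - 37347/20651 = - 3^1*59^1*107^( -1)*193^( - 1)*211^1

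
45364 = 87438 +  - 42074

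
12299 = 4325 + 7974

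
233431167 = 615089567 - 381658400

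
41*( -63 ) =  - 2583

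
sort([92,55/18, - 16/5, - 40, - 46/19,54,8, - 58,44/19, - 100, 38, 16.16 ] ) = [ - 100,-58, - 40, - 16/5, - 46/19, 44/19, 55/18,  8, 16.16, 38 , 54,92 ] 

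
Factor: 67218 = 2^1*3^1*17^1*659^1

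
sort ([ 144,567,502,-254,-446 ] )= [  -  446, - 254,144, 502,567]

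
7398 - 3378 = 4020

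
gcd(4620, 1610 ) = 70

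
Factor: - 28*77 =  -2156 = -  2^2 * 7^2*11^1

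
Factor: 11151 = 3^3 * 7^1*59^1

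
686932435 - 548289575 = 138642860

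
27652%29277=27652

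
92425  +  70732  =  163157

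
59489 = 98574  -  39085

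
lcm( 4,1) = 4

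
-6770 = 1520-8290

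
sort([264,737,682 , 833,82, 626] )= [82,264,626 , 682,737,  833]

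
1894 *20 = 37880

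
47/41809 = 47/41809 = 0.00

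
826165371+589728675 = 1415894046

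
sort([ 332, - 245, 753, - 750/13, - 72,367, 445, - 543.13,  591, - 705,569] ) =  [ - 705, - 543.13, - 245,-72,-750/13, 332, 367,445,569, 591,753] 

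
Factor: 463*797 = 369011 =463^1*797^1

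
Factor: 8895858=2^1*3^1*67^1*22129^1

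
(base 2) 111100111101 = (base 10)3901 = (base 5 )111101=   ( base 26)5k1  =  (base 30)4A1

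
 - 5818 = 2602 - 8420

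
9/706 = 9/706=0.01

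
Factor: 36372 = 2^2*3^1 * 7^1*433^1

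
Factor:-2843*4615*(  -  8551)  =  112192925195 = 5^1*13^1*17^1 * 71^1*503^1*2843^1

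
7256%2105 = 941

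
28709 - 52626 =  - 23917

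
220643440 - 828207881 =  - 607564441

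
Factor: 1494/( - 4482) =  - 3^( - 1) = - 1/3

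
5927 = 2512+3415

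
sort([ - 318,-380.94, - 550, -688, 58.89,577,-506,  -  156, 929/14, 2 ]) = [ - 688,  -  550, - 506, - 380.94,-318 , - 156, 2, 58.89, 929/14,  577] 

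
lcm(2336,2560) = 186880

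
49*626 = 30674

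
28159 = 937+27222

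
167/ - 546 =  - 1 + 379/546 = - 0.31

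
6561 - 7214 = -653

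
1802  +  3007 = 4809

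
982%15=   7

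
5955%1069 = 610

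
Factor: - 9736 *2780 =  - 2^5*5^1 * 139^1*1217^1 = -27066080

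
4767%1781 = 1205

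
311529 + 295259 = 606788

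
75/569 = 75/569=0.13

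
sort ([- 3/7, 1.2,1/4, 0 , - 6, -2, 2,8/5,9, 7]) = [ - 6, - 2, - 3/7,0,1/4 , 1.2, 8/5, 2, 7, 9 ]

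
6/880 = 3/440  =  0.01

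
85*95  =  8075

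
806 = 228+578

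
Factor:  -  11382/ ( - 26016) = 7/16 = 2^( - 4)*7^1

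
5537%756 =245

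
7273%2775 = 1723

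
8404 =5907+2497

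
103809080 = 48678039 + 55131041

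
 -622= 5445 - 6067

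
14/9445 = 14/9445 = 0.00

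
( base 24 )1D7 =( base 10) 895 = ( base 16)37f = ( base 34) QB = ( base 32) RV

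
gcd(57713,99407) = 1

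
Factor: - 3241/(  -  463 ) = 7 = 7^1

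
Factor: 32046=2^1*3^1*  7^2*109^1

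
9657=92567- 82910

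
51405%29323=22082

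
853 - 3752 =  - 2899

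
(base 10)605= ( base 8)1135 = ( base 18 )1FB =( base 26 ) N7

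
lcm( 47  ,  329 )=329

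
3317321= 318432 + 2998889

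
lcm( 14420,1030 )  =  14420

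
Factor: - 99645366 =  - 2^1*3^1*37^1 * 448853^1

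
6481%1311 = 1237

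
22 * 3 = 66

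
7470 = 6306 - -1164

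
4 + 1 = 5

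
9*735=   6615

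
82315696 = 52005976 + 30309720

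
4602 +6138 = 10740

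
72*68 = 4896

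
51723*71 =3672333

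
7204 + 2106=9310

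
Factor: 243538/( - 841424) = - 2^ ( - 3)*43^(-1)* 263^1*463^1*1223^(-1) = - 121769/420712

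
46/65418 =23/32709= 0.00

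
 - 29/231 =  - 1+ 202/231 = - 0.13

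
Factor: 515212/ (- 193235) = -2^2*5^ ( - 1 )*7^(  -  1 )*151^1 *853^1*5521^( - 1 )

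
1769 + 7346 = 9115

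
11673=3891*3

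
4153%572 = 149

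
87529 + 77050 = 164579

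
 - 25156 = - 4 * 6289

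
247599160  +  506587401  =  754186561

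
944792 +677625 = 1622417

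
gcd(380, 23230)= 10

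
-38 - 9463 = -9501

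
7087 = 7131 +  - 44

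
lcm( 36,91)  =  3276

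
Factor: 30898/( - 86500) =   -  15449/43250 = -2^ ( - 1)*5^(-3 )*7^1*173^( - 1)*2207^1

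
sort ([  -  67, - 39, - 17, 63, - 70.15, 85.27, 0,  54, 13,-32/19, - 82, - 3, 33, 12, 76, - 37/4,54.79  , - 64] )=[ - 82, - 70.15, - 67,-64, - 39, - 17, - 37/4, - 3,-32/19, 0,12,  13,33,54, 54.79,63,76  ,  85.27]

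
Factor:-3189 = - 3^1* 1063^1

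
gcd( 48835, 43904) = 1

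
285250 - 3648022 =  - 3362772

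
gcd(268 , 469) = 67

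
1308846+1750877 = 3059723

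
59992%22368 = 15256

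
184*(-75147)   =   - 13827048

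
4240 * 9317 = 39504080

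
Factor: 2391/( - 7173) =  - 1/3=-3^ ( - 1 )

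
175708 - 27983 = 147725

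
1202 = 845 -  - 357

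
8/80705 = 8/80705 = 0.00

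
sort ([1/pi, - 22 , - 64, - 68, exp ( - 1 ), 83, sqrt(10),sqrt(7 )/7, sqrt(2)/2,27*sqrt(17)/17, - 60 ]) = [ - 68, - 64, - 60,-22, 1/pi,exp( - 1 ), sqrt( 7)/7,sqrt( 2 )/2, sqrt( 10 ),27*sqrt ( 17) /17, 83]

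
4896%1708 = 1480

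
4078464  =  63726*64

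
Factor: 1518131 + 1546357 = 2^3*3^1 *7^1*17^1 * 29^1*37^1 = 3064488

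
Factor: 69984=2^5*3^7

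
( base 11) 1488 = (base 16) 777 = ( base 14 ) 9a7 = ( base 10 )1911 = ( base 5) 30121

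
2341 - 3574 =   -  1233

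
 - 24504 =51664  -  76168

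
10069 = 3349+6720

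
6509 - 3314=3195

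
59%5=4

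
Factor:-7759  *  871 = - 13^1 *67^1*7759^1 = -6758089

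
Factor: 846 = 2^1*3^2*47^1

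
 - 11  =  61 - 72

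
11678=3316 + 8362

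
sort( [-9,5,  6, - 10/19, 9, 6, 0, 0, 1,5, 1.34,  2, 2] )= [ - 9, - 10/19, 0, 0,1, 1.34,2, 2, 5, 5, 6, 6,  9 ] 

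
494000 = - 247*( - 2000)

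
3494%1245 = 1004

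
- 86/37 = -86/37 =- 2.32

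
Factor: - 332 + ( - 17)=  - 349^1= -349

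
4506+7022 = 11528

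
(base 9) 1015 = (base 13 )452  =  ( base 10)743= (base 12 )51B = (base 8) 1347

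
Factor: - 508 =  - 2^2*127^1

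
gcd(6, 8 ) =2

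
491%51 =32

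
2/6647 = 2/6647 = 0.00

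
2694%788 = 330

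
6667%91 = 24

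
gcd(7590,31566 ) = 6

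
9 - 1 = 8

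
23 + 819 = 842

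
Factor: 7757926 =2^1*11^1*352633^1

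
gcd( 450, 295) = 5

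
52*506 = 26312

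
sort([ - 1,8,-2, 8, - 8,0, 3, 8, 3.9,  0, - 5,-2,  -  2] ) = [  -  8, - 5, - 2, - 2, - 2, - 1,0,0 , 3,3.9, 8, 8  ,  8]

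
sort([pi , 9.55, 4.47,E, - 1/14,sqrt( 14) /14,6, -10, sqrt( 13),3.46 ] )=[  -  10 , - 1/14,sqrt(14 ) /14,E, pi,3.46,sqrt( 13), 4.47,6 , 9.55]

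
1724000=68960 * 25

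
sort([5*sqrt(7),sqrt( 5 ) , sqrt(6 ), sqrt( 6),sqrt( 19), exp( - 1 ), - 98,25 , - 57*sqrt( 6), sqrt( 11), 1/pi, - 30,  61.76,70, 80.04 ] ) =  [ - 57*sqrt ( 6), - 98,  -  30, 1/pi,  exp( - 1 ),sqrt( 5 ), sqrt( 6), sqrt( 6),sqrt( 11), sqrt ( 19 ),5*sqrt( 7),25,61.76,  70,80.04]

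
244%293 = 244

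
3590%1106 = 272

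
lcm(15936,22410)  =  717120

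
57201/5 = 11440 + 1/5  =  11440.20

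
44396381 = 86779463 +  - 42383082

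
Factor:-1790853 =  -3^1*673^1*887^1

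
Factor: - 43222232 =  - 2^3*1583^1* 3413^1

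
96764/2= 48382 = 48382.00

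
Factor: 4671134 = 2^1  *  13^1 * 179659^1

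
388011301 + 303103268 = 691114569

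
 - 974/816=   -  2 + 329/408 = -  1.19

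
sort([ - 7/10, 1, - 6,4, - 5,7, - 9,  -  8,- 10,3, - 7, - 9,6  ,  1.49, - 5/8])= [ - 10, - 9 , - 9, - 8, - 7, - 6, - 5, - 7/10,  -  5/8, 1,1.49, 3,4, 6,7]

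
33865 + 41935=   75800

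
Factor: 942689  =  11^1*43^1 * 1993^1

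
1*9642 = 9642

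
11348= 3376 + 7972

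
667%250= 167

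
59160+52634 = 111794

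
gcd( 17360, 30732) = 4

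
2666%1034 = 598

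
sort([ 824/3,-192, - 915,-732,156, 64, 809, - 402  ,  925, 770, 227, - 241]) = [ - 915, - 732, - 402, - 241, - 192,64,156, 227, 824/3, 770,809 , 925]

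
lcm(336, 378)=3024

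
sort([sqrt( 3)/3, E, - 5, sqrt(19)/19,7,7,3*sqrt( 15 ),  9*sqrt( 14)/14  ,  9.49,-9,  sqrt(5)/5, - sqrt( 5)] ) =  [ - 9, -5,-sqrt(5),sqrt( 19 )/19,sqrt( 5)/5,sqrt( 3)/3,9* sqrt(14)/14,E , 7, 7, 9.49,3 * sqrt( 15 )]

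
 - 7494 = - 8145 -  - 651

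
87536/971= 90 +146/971= 90.15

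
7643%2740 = 2163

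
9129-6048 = 3081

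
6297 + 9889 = 16186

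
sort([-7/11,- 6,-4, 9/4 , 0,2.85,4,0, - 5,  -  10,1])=[ - 10,-6,-5,  -  4,- 7/11, 0, 0, 1,9/4,2.85,4 ]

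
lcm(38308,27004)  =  1647244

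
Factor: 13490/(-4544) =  - 2^ ( - 5)*5^1*19^1  =  - 95/32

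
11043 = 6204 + 4839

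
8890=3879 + 5011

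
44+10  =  54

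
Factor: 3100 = 2^2 * 5^2*31^1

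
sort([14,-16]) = [ -16, 14]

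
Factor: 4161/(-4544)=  - 2^ ( - 6) * 3^1*19^1*71^( - 1)*73^1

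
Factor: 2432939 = 127^1*19157^1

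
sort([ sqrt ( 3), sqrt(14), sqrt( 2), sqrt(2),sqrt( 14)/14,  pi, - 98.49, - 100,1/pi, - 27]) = [  -  100, - 98.49 ,- 27, sqrt(14 ) /14,1/pi, sqrt(2) , sqrt( 2 ),  sqrt( 3), pi, sqrt( 14)]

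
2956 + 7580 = 10536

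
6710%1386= 1166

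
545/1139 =545/1139  =  0.48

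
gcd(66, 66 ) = 66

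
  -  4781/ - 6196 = 4781/6196 =0.77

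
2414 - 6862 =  - 4448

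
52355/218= 52355/218 = 240.16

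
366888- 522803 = - 155915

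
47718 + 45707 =93425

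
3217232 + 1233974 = 4451206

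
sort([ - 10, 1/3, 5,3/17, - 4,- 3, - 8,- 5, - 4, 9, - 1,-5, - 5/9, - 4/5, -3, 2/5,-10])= [- 10, - 10,-8 ,-5, - 5, - 4, - 4,-3,-3, - 1, - 4/5,-5/9, 3/17, 1/3 , 2/5,5 , 9] 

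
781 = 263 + 518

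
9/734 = 9/734= 0.01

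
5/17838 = 5/17838 = 0.00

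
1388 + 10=1398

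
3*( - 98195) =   -  294585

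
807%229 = 120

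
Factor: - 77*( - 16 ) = 2^4*7^1*11^1 = 1232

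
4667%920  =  67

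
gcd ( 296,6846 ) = 2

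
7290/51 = 2430/17 = 142.94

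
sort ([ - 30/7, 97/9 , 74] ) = [  -  30/7,97/9,74 ]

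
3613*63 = 227619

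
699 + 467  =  1166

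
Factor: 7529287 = 7529287^1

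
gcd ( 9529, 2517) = 1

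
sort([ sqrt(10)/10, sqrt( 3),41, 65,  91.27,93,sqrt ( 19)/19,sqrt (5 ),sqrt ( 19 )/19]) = [ sqrt( 19 ) /19,sqrt( 19) /19, sqrt( 10 )/10, sqrt(3 ),sqrt( 5),41,65 , 91.27,93 ] 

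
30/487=30/487  =  0.06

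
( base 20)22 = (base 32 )1a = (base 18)26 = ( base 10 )42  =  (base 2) 101010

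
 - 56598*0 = 0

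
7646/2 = 3823 = 3823.00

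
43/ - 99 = - 1  +  56/99=- 0.43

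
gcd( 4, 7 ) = 1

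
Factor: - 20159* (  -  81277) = 1638463043 = 7^1* 17^1*19^1*683^1*1061^1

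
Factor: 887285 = 5^1*7^1*101^1*251^1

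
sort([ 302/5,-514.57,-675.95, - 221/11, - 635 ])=[-675.95, - 635, - 514.57, - 221/11, 302/5]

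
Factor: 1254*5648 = 7082592=2^5*3^1*11^1  *19^1*353^1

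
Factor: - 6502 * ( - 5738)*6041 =2^2*7^1*19^1*151^1*863^1*3251^1 =225380503516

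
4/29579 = 4/29579 = 0.00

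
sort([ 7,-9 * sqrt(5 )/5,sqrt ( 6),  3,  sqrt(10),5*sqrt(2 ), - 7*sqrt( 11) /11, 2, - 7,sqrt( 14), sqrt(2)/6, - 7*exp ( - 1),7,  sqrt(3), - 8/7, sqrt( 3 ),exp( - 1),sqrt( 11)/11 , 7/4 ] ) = [  -  7, - 9*sqrt(5)/5 , - 7*exp( - 1), - 7*sqrt( 11 ) /11,-8/7, sqrt( 2)/6,sqrt( 11 )/11,  exp( - 1),sqrt(3),sqrt(3),7/4, 2,sqrt(  6),3,sqrt(10 ), sqrt(14) , 7, 7, 5*sqrt (2)]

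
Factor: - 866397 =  - 3^1*7^1*41257^1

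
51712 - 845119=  - 793407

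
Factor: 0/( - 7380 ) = 0 = 0^1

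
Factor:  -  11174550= -2^1 * 3^1*5^2 * 23^1*41^1*79^1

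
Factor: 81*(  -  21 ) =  - 1701 = - 3^5 * 7^1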